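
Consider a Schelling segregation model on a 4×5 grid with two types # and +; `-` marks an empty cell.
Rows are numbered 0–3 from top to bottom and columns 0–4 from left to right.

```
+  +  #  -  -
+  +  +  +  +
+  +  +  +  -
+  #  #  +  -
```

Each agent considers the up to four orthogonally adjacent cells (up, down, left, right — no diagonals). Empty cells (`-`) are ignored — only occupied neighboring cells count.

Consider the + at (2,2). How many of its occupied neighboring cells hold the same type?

Occupied neighbors of (2,2): (1,2)=+, (3,2)=#, (2,1)=+, (2,3)=+.
Same type (+): 3 of 4.

3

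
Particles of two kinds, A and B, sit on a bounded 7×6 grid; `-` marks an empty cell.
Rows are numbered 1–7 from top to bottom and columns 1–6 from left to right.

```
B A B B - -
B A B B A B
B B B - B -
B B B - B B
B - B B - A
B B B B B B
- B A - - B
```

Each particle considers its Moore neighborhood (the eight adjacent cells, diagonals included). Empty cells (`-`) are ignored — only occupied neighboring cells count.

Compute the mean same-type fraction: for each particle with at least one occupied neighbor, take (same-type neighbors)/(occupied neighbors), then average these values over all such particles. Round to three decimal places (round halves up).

Row 1: (1,1)B 1/3 · (1,2)A 1/5 · (1,3)B 3/5 · (1,4)B 3/4
Row 2: (2,1)B 3/5 · (2,2)A 1/8 · (2,3)B 5/7 · (2,4)B 5/6 · (2,5)A 0/4 · (2,6)B 1/2
Row 3: (3,1)B 4/5 · (3,2)B 7/8 · (3,3)B 5/6 · (3,5)B 4/5
Row 4: (4,1)B 4/4 · (4,2)B 7/7 · (4,3)B 5/5 · (4,5)B 3/4 · (4,6)B 2/3
Row 5: (5,1)B 4/4 · (5,3)B 6/6 · (5,4)B 6/6 · (5,6)A 0/4
Row 6: (6,1)B 3/3 · (6,2)B 5/6 · (6,3)B 5/6 · (6,4)B 4/5 · (6,5)B 4/5 · (6,6)B 2/3
Row 7: (7,2)B 3/4 · (7,3)A 0/4 · (7,6)B 2/2
Sum over 32 particles: 1/3 + 1/5 + 3/5 + 3/4 + 3/5 + 1/8 + 5/7 + 5/6 + 0/4 + 1/2 + 4/5 + 7/8 + 5/6 + 4/5 + 4/4 + 7/7 + 5/5 + 3/4 + 2/3 + 4/4 + 6/6 + 6/6 + 0/4 + 3/3 + 5/6 + 5/6 + 4/5 + 4/5 + 2/3 + 3/4 + 0/4 + 2/2 = 3089/140; mean = 3089/140 ÷ 32 = 3089/4480 = 0.689508… → 0.690.

0.690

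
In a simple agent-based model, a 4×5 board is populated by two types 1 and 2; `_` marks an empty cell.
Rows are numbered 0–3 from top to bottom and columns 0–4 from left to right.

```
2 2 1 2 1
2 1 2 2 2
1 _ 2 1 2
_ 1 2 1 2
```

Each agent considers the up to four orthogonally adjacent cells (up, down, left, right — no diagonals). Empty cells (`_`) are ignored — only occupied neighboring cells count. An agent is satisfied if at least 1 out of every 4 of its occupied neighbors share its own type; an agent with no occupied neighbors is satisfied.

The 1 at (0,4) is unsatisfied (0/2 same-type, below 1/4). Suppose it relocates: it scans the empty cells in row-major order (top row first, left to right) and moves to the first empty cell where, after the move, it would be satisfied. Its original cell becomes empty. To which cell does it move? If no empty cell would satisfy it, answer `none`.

(2,1)

Vacating (0,4). Empty cells in order:
  (2,1): 3/4 same-type → satisfied — stop here.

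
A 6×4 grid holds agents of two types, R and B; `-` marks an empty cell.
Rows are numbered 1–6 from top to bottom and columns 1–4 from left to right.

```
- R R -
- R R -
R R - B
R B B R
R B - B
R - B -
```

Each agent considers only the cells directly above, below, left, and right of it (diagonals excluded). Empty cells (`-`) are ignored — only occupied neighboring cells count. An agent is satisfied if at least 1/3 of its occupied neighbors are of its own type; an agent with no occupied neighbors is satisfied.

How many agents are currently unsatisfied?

(1,2)R 2/2 ✓
(1,3)R 2/2 ✓
(2,2)R 3/3 ✓
(2,3)R 2/2 ✓
(3,1)R 2/2 ✓
(3,2)R 2/3 ✓
(3,4)B 0/1 ✗
(4,1)R 2/3 ✓
(4,2)B 2/4 ✓
(4,3)B 1/2 ✓
(4,4)R 0/3 ✗
(5,1)R 2/3 ✓
(5,2)B 1/2 ✓
(5,4)B 0/1 ✗
(6,1)R 1/1 ✓
(6,3)B 0/0 ✓
Unsatisfied: (3,4), (4,4), (5,4) — 3 in total.

3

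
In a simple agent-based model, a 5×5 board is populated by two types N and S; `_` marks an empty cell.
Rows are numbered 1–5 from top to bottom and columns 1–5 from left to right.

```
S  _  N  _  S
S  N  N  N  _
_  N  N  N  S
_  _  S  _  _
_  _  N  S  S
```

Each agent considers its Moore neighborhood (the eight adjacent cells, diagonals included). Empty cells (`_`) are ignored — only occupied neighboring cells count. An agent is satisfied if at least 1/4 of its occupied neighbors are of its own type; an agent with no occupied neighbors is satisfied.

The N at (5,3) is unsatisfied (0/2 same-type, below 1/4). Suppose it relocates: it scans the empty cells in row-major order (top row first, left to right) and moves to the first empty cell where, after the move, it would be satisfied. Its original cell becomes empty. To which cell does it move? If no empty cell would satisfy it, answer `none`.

(1,2)

Vacating (5,3). Empty cells in order:
  (1,2): 3/5 same-type → satisfied — stop here.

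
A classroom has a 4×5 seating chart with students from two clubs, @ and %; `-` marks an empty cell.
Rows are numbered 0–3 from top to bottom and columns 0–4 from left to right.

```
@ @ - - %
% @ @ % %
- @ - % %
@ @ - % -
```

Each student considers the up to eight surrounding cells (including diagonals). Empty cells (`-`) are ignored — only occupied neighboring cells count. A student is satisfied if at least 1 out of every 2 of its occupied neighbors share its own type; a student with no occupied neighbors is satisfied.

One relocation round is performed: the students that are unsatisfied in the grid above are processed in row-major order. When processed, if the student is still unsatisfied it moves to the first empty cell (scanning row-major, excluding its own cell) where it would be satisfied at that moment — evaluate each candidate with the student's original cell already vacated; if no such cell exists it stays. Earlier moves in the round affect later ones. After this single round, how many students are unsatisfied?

0

Initially unsatisfied (in order): (1,0).
  (1,0) → (0,3).
Resulting grid:
@ @ - % %
- @ @ % %
- @ - % %
@ @ - % -
All satisfied now.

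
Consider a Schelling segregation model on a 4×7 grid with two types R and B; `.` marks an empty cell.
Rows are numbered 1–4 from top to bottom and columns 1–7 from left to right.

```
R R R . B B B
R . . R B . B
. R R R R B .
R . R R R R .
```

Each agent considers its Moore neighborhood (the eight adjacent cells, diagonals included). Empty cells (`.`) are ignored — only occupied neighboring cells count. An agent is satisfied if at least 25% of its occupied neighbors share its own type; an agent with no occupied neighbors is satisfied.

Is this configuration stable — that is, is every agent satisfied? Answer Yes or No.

Yes

Row 1: (1,1)R 2/2 ✓ · (1,2)R 3/3 ✓ · (1,3)R 2/2 ✓ · (1,5)B 2/3 ✓ · (1,6)B 4/4 ✓ · (1,7)B 2/2 ✓
Row 2: (2,1)R 3/3 ✓ · (2,4)R 4/6 ✓ · (2,5)B 3/6 ✓ · (2,7)B 3/3 ✓
Row 3: (3,2)R 4/4 ✓ · (3,3)R 5/5 ✓ · (3,4)R 6/7 ✓ · (3,5)R 5/7 ✓ · (3,6)B 2/5 ✓
Row 4: (4,1)R 1/1 ✓ · (4,3)R 4/4 ✓ · (4,4)R 5/5 ✓ · (4,5)R 4/5 ✓ · (4,6)R 2/3 ✓
All meet the threshold, so the configuration is stable.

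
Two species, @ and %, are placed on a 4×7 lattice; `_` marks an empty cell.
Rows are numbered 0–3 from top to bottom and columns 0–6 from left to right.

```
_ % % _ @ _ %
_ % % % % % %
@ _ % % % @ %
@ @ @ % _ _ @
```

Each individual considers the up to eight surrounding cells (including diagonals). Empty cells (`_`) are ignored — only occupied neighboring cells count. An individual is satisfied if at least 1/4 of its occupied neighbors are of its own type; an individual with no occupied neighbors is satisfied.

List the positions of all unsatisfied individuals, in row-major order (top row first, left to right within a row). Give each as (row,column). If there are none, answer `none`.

(0,1)% 3/3 satisfied
(0,2)% 4/4 satisfied
(0,4)@ 0/3 not
(0,6)% 2/2 satisfied
(1,1)% 4/5 satisfied
(1,2)% 6/6 satisfied
(1,3)% 6/7 satisfied
(1,4)% 4/6 satisfied
(1,5)% 5/7 satisfied
(1,6)% 3/4 satisfied
(2,0)@ 2/3 satisfied
(2,2)% 5/7 satisfied
(2,3)% 6/7 satisfied
(2,4)% 5/6 satisfied
(2,5)@ 1/6 not
(2,6)% 2/4 satisfied
(3,0)@ 2/2 satisfied
(3,1)@ 3/4 satisfied
(3,2)@ 1/4 satisfied
(3,3)% 3/4 satisfied
(3,6)@ 1/2 satisfied

(0,4), (2,5)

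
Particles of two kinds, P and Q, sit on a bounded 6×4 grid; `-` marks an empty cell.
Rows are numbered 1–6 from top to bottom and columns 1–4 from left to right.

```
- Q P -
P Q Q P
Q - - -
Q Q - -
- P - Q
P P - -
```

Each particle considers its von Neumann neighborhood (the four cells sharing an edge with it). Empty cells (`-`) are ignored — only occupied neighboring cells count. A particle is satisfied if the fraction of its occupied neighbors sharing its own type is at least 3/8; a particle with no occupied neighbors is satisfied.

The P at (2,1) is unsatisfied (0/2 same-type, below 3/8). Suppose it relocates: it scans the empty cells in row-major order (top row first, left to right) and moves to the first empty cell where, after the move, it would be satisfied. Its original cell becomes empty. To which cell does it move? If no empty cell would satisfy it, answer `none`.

Vacating (2,1). Empty cells in order:
  (1,1): 0/1 same-type → still unsatisfied.
  (1,4): 2/2 same-type → satisfied — stop here.

(1,4)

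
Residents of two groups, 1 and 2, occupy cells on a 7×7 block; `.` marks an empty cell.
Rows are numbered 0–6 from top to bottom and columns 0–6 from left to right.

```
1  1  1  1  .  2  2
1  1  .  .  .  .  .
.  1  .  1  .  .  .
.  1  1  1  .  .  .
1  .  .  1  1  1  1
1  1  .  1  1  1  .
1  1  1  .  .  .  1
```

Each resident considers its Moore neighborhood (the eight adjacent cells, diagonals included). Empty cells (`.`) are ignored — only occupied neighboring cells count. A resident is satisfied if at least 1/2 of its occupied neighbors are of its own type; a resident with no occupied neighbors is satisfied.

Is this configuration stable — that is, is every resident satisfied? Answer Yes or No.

Yes

Row 0: (0,0)1 3/3 ✓ · (0,1)1 4/4 ✓ · (0,2)1 3/3 ✓ · (0,3)1 1/1 ✓ · (0,5)2 1/1 ✓ · (0,6)2 1/1 ✓
Row 1: (1,0)1 4/4 ✓ · (1,1)1 5/5 ✓
Row 2: (2,1)1 4/4 ✓ · (2,3)1 2/2 ✓
Row 3: (3,1)1 3/3 ✓ · (3,2)1 5/5 ✓ · (3,3)1 4/4 ✓
Row 4: (4,0)1 3/3 ✓ · (4,3)1 5/5 ✓ · (4,4)1 6/6 ✓ · (4,5)1 4/4 ✓ · (4,6)1 2/2 ✓
Row 5: (5,0)1 4/4 ✓ · (5,1)1 5/5 ✓ · (5,3)1 4/4 ✓ · (5,4)1 5/5 ✓ · (5,5)1 5/5 ✓
Row 6: (6,0)1 3/3 ✓ · (6,1)1 4/4 ✓ · (6,2)1 3/3 ✓ · (6,6)1 1/1 ✓
All meet the threshold, so the configuration is stable.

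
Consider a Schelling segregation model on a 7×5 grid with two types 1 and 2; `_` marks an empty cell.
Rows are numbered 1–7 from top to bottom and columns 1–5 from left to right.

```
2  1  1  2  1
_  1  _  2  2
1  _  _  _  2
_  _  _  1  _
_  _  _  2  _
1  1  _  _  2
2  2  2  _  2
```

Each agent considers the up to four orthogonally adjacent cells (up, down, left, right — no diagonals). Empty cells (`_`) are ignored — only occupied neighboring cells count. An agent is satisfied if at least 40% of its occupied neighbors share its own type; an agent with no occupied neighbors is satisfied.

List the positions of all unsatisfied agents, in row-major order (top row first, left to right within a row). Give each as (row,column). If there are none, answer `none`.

(1,1), (1,4), (1,5), (4,4), (5,4)

Row 1: (1,1)2 0/1 ✗ · (1,2)1 2/3 ✓ · (1,3)1 1/2 ✓ · (1,4)2 1/3 ✗ · (1,5)1 0/2 ✗
Row 2: (2,2)1 1/1 ✓ · (2,4)2 2/2 ✓ · (2,5)2 2/3 ✓
Row 3: (3,1)1 0/0 ✓ · (3,5)2 1/1 ✓
Row 4: (4,4)1 0/1 ✗
Row 5: (5,4)2 0/1 ✗
Row 6: (6,1)1 1/2 ✓ · (6,2)1 1/2 ✓ · (6,5)2 1/1 ✓
Row 7: (7,1)2 1/2 ✓ · (7,2)2 2/3 ✓ · (7,3)2 1/1 ✓ · (7,5)2 1/1 ✓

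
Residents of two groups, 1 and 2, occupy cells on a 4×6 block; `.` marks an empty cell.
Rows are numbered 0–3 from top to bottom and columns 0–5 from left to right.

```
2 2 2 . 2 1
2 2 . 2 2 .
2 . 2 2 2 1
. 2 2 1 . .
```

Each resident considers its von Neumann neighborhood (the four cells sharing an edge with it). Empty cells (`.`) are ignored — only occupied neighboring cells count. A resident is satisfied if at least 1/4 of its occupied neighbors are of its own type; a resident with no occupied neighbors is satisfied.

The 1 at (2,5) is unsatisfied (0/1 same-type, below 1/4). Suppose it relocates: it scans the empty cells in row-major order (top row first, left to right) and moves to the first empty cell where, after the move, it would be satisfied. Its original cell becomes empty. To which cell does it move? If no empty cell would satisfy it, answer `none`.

(1,5)

Vacating (2,5). Empty cells in order:
  (0,3): 0/3 same-type → still unsatisfied.
  (1,2): 0/4 same-type → still unsatisfied.
  (1,5): 1/2 same-type → satisfied — stop here.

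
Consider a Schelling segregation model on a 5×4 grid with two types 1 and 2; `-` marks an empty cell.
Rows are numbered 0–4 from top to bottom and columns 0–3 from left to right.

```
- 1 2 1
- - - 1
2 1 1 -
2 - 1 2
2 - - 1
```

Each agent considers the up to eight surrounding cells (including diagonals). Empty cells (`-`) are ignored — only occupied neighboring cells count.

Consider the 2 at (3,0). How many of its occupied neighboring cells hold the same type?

2

Occupied neighbors of (3,0): (2,0)=2, (2,1)=1, (4,0)=2.
Same type (2): 2 of 3.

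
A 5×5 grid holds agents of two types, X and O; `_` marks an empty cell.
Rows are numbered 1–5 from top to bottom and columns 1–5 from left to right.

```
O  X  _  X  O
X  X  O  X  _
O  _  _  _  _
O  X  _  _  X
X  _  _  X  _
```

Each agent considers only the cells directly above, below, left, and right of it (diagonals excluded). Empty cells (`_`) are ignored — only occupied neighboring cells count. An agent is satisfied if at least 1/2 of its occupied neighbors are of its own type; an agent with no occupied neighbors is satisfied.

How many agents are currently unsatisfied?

7

(1,1)O 0/2 unhappy
(1,2)X 1/2 ok
(1,4)X 1/2 ok
(1,5)O 0/1 unhappy
(2,1)X 1/3 unhappy
(2,2)X 2/3 ok
(2,3)O 0/2 unhappy
(2,4)X 1/2 ok
(3,1)O 1/2 ok
(4,1)O 1/3 unhappy
(4,2)X 0/1 unhappy
(4,5)X 0/0 ok
(5,1)X 0/1 unhappy
(5,4)X 0/0 ok
Unsatisfied: (1,1), (1,5), (2,1), (2,3), (4,1), (4,2), (5,1) — 7 in total.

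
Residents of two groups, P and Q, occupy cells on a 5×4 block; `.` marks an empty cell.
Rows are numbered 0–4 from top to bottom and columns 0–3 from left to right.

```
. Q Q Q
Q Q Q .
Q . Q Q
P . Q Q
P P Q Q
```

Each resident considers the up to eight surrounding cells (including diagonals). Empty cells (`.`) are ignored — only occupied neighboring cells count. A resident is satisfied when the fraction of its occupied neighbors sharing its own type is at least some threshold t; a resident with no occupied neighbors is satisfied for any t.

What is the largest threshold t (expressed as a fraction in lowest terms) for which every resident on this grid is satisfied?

Row 0: (0,1)Q 4/4 · (0,2)Q 4/4 · (0,3)Q 2/2
Row 1: (1,0)Q 3/3 · (1,1)Q 6/6 · (1,2)Q 6/6
Row 2: (2,0)Q 2/3 · (2,2)Q 5/5 · (2,3)Q 4/4
Row 3: (3,0)P 2/3 · (3,2)Q 5/6 · (3,3)Q 5/5
Row 4: (4,0)P 2/2 · (4,1)P 2/4 · (4,2)Q 3/4 · (4,3)Q 3/3
The smallest same-type fraction is 2/4 at (4,1), which reduces to 1/2. Any threshold above that leaves this resident unsatisfied.

1/2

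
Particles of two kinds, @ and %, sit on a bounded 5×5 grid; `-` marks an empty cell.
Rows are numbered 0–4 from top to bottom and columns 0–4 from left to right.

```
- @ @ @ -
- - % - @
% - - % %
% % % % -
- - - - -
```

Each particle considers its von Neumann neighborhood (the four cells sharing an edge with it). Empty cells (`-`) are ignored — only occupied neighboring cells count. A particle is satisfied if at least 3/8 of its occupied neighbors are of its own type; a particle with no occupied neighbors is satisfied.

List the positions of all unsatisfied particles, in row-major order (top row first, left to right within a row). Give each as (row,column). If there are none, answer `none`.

(1,2), (1,4)

Row 0: (0,1)@ 1/1 satisfied · (0,2)@ 2/3 satisfied · (0,3)@ 1/1 satisfied
Row 1: (1,2)% 0/1 not · (1,4)@ 0/1 not
Row 2: (2,0)% 1/1 satisfied · (2,3)% 2/2 satisfied · (2,4)% 1/2 satisfied
Row 3: (3,0)% 2/2 satisfied · (3,1)% 2/2 satisfied · (3,2)% 2/2 satisfied · (3,3)% 2/2 satisfied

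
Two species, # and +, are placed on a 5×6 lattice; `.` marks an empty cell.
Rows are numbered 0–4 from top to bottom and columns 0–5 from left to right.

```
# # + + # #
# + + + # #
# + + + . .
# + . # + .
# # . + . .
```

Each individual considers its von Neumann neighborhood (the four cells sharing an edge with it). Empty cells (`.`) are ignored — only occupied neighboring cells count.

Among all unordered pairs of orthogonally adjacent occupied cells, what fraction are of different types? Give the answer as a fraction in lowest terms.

11/32

Scan each occupied cell's neighbors to the right and below so each pair is counted once.
Row 0: #(0,0)–#(0,1)= #(0,0)–#(1,0)= #(0,1)–+(0,2)≠ #(0,1)–+(1,1)≠ +(0,2)–+(0,3)= +(0,2)–+(1,2)= +(0,3)–#(0,4)≠ +(0,3)–+(1,3)= #(0,4)–#(0,5)= #(0,4)–#(1,4)= #(0,5)–#(1,5)=  → 3/11 unlike.
Row 1: #(1,0)–+(1,1)≠ #(1,0)–#(2,0)= +(1,1)–+(1,2)= +(1,1)–+(2,1)= +(1,2)–+(1,3)= +(1,2)–+(2,2)= +(1,3)–#(1,4)≠ +(1,3)–+(2,3)= #(1,4)–#(1,5)=  → 2/9 unlike.
Row 2: #(2,0)–+(2,1)≠ #(2,0)–#(3,0)= +(2,1)–+(2,2)= +(2,1)–+(3,1)= +(2,2)–+(2,3)= +(2,3)–#(3,3)≠  → 2/6 unlike.
Row 3: #(3,0)–+(3,1)≠ #(3,0)–#(4,0)= +(3,1)–#(4,1)≠ #(3,3)–+(3,4)≠ #(3,3)–+(4,3)≠  → 4/5 unlike.
Row 4: #(4,0)–#(4,1)=  → 0/1 unlike.
Total adjacent occupied pairs: 32; unlike-type pairs: 11.
11/32 is already in lowest terms.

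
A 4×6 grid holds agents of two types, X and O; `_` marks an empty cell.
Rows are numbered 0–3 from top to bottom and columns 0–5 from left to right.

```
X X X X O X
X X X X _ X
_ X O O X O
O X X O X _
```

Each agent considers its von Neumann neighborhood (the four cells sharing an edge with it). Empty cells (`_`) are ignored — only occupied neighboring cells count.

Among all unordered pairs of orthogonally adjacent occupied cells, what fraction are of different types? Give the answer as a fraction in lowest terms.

Scan each occupied cell's neighbors to the right and below so each pair is counted once.
Row 0: X(0,0)–X(0,1)= X(0,0)–X(1,0)= X(0,1)–X(0,2)= X(0,1)–X(1,1)= X(0,2)–X(0,3)= X(0,2)–X(1,2)= X(0,3)–O(0,4)≠ X(0,3)–X(1,3)= O(0,4)–X(0,5)≠ X(0,5)–X(1,5)=  → 2/10 unlike.
Row 1: X(1,0)–X(1,1)= X(1,1)–X(1,2)= X(1,1)–X(2,1)= X(1,2)–X(1,3)= X(1,2)–O(2,2)≠ X(1,3)–O(2,3)≠ X(1,5)–O(2,5)≠  → 3/7 unlike.
Row 2: X(2,1)–O(2,2)≠ X(2,1)–X(3,1)= O(2,2)–O(2,3)= O(2,2)–X(3,2)≠ O(2,3)–X(2,4)≠ O(2,3)–O(3,3)= X(2,4)–O(2,5)≠ X(2,4)–X(3,4)=  → 4/8 unlike.
Row 3: O(3,0)–X(3,1)≠ X(3,1)–X(3,2)= X(3,2)–O(3,3)≠ O(3,3)–X(3,4)≠  → 3/4 unlike.
Total adjacent occupied pairs: 29; unlike-type pairs: 12.
12/29 is already in lowest terms.

12/29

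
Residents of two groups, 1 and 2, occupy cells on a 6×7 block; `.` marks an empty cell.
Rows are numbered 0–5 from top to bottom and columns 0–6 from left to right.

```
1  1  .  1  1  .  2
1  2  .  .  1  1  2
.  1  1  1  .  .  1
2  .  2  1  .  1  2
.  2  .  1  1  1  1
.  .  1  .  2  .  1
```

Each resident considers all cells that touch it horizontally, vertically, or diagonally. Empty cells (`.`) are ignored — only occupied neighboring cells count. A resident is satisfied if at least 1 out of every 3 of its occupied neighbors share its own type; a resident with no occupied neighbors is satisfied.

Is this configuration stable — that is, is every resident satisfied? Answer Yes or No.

No

Row 0: (0,0)1 2/3 ✓ · (0,1)1 2/3 ✓ · (0,3)1 2/2 ✓ · (0,4)1 3/3 ✓ · (0,6)2 1/2 ✓
Row 1: (1,0)1 3/4 ✓ · (1,1)2 0/5 ✗ · (1,4)1 4/4 ✓ · (1,5)1 3/5 ✓ · (1,6)2 1/3 ✓
Row 2: (2,1)1 2/5 ✓ · (2,2)1 3/5 ✓ · (2,3)1 3/4 ✓ · (2,6)1 2/4 ✓
Row 3: (3,0)2 1/2 ✓ · (3,2)2 1/6 ✗ · (3,3)1 4/5 ✓ · (3,5)1 4/5 ✓ · (3,6)2 0/4 ✗
Row 4: (4,1)2 2/3 ✓ · (4,3)1 3/5 ✓ · (4,4)1 4/5 ✓ · (4,5)1 4/6 ✓ · (4,6)1 3/4 ✓
Row 5: (5,2)1 1/2 ✓ · (5,4)2 0/3 ✗ · (5,6)1 2/2 ✓
For instance (1,1) has only 0/5 same-type neighbors, below 1/3.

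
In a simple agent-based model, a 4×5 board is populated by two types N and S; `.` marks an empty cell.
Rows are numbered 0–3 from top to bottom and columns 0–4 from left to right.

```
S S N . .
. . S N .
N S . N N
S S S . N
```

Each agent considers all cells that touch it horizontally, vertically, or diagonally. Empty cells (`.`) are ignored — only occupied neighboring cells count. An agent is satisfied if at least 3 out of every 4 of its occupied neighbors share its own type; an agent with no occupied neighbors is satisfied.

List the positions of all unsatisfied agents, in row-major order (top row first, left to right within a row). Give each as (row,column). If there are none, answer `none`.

Row 0: (0,0)S 1/1 ok · (0,1)S 2/3 unhappy · (0,2)N 1/3 unhappy
Row 1: (1,2)S 2/5 unhappy · (1,3)N 3/4 ok
Row 2: (2,0)N 0/3 unhappy · (2,1)S 4/5 ok · (2,3)N 3/5 unhappy · (2,4)N 3/3 ok
Row 3: (3,0)S 2/3 unhappy · (3,1)S 3/4 ok · (3,2)S 2/3 unhappy · (3,4)N 2/2 ok

(0,1), (0,2), (1,2), (2,0), (2,3), (3,0), (3,2)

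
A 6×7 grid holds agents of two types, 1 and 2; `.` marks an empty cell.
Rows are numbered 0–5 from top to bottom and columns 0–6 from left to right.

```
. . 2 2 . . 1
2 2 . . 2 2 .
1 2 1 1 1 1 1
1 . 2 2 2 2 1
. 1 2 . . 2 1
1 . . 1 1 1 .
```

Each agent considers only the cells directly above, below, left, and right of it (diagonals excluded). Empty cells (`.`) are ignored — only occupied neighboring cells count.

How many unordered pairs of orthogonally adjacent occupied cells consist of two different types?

13

Scan each occupied cell's neighbors to the right and below so each pair is counted once.
From row 0: 0 unlike of 1 pairs (running 0/1).
From row 1: 3 unlike of 6 pairs (running 3/7).
From row 2: 6 unlike of 12 pairs (running 9/19).
From row 3: 1 unlike of 7 pairs (running 10/26).
From row 4: 3 unlike of 3 pairs (running 13/29).
From row 5: 0 unlike of 2 pairs (running 13/31).
Total adjacent occupied pairs: 31; unlike-type pairs: 13.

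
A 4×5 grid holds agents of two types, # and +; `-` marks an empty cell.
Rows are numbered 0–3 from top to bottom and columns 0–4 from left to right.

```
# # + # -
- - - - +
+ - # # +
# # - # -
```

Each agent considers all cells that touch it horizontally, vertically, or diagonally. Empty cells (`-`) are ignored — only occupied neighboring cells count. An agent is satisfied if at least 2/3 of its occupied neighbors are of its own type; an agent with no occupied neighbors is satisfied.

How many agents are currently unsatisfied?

(0,0)# 1/1 ok
(0,1)# 1/2 unhappy
(0,2)+ 0/2 unhappy
(0,3)# 0/2 unhappy
(1,4)+ 1/3 unhappy
(2,0)+ 0/2 unhappy
(2,2)# 3/3 ok
(2,3)# 2/4 unhappy
(2,4)+ 1/3 unhappy
(3,0)# 1/2 unhappy
(3,1)# 2/3 ok
(3,3)# 2/3 ok
Unsatisfied: (0,1), (0,2), (0,3), (1,4), (2,0), (2,3), (2,4), (3,0) — 8 in total.

8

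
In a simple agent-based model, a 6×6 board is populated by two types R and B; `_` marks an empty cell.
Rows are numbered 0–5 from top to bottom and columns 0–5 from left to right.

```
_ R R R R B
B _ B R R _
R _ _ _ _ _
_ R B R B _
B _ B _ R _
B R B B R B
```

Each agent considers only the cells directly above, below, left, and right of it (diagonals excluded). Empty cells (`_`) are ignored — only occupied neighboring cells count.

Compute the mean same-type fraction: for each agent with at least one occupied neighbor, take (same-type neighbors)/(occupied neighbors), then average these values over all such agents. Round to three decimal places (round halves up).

(0,1)R 1/1
(0,2)R 2/3
(0,3)R 3/3
(0,4)R 2/3
(0,5)B 0/1
(1,0)B 0/1
(1,2)B 0/2
(1,3)R 2/3
(1,4)R 2/2
(2,0)R 0/1
(3,1)R 0/1
(3,2)B 1/3
(3,3)R 0/2
(3,4)B 0/2
(4,0)B 1/1
(4,2)B 2/2
(4,4)R 1/2
(5,0)B 1/2
(5,1)R 0/2
(5,2)B 2/3
(5,3)B 1/2
(5,4)R 1/3
(5,5)B 0/1
Sum over 23 agents: 1/1 + 2/3 + 3/3 + 2/3 + 0/1 + 0/1 + 0/2 + 2/3 + 2/2 + 0/1 + 0/1 + 1/3 + 0/2 + 0/2 + 1/1 + 2/2 + 1/2 + 1/2 + 0/2 + 2/3 + 1/2 + 1/3 + 0/1 = 59/6; mean = 59/6 ÷ 23 = 59/138 = 0.427536… → 0.428.

0.428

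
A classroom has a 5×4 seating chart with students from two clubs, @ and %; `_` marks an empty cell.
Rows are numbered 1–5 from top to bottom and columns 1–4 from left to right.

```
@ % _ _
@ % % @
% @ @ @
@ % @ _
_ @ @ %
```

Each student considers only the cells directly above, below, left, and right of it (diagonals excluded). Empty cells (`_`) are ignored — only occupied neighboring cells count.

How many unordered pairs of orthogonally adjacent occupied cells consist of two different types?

13

Scan each occupied cell's neighbors to the right and below so each pair is counted once.
From row 1: 1 unlike of 3 pairs (running 1/3).
From row 2: 5 unlike of 7 pairs (running 6/10).
From row 3: 3 unlike of 6 pairs (running 9/16).
From row 4: 3 unlike of 4 pairs (running 12/20).
From row 5: 1 unlike of 2 pairs (running 13/22).
Total adjacent occupied pairs: 22; unlike-type pairs: 13.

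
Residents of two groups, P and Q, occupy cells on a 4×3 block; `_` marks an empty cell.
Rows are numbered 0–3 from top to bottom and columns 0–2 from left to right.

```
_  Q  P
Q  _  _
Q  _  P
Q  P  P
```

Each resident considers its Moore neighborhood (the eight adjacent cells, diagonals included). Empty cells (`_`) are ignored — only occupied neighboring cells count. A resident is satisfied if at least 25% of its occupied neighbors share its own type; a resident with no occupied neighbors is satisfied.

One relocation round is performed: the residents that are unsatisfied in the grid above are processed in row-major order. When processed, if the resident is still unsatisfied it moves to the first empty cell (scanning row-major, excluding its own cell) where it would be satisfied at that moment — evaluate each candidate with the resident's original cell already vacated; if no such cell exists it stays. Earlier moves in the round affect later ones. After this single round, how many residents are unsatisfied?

0

Initially unsatisfied (in order): (0,2).
  (0,2) → (1,1).
Resulting grid:
_ Q _
Q P _
Q _ P
Q P P
All satisfied now.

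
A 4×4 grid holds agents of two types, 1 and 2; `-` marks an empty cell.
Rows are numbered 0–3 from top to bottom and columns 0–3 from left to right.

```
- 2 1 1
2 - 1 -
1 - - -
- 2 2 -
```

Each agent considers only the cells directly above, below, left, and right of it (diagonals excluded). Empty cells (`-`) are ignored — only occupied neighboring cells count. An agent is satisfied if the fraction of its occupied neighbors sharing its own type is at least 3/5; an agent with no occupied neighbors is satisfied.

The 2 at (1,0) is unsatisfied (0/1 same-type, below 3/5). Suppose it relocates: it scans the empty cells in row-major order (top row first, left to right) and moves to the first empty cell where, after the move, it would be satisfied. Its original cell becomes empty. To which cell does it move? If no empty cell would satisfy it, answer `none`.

(0,0)

Vacating (1,0). Empty cells in order:
  (0,0): 1/1 same-type → satisfied — stop here.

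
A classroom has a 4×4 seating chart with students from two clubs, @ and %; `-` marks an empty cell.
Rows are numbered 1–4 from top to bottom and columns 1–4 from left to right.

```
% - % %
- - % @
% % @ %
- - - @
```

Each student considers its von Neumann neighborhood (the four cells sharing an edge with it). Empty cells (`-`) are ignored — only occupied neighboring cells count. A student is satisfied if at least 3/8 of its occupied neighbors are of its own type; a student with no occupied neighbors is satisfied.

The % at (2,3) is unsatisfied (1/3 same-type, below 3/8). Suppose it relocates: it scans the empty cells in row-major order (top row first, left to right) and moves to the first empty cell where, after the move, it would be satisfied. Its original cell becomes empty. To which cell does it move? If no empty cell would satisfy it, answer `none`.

(1,2)

Vacating (2,3). Empty cells in order:
  (1,2): 2/2 same-type → satisfied — stop here.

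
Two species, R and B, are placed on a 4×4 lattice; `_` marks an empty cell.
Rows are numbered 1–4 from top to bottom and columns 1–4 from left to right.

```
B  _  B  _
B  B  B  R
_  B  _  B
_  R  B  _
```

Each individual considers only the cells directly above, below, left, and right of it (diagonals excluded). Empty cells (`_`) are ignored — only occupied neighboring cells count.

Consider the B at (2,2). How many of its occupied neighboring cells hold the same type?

Occupied neighbors of (2,2): (3,2)=B, (2,1)=B, (2,3)=B.
Same type (B): 3 of 3.

3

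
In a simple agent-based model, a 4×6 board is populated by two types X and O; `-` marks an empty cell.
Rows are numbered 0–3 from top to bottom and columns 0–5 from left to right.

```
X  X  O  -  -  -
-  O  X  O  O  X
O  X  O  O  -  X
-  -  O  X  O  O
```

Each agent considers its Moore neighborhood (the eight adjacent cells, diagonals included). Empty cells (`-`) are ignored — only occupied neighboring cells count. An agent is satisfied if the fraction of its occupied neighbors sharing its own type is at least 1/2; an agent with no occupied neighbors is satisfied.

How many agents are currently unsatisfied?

5

(0,0)X 1/2 ok
(0,1)X 2/4 ok
(0,2)O 2/4 ok
(1,1)O 3/7 unhappy
(1,2)X 2/7 unhappy
(1,3)O 4/5 ok
(1,4)O 2/4 ok
(1,5)X 1/2 ok
(2,0)O 1/2 ok
(2,1)X 1/5 unhappy
(2,2)O 4/7 ok
(2,3)O 5/7 ok
(2,5)X 1/4 unhappy
(3,2)O 2/4 ok
(3,3)X 0/4 unhappy
(3,4)O 2/4 ok
(3,5)O 1/2 ok
Unsatisfied: (1,1), (1,2), (2,1), (2,5), (3,3) — 5 in total.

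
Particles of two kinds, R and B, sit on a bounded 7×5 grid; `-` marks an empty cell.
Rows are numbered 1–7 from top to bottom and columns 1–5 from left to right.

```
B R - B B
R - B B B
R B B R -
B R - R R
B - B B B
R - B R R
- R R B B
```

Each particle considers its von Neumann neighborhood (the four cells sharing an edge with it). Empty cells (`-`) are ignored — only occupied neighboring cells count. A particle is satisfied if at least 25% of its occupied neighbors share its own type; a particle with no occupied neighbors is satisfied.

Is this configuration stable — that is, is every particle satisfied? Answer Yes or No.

Row 1: (1,1)B 0/2 not · (1,2)R 0/1 not · (1,4)B 2/2 satisfied · (1,5)B 2/2 satisfied
Row 2: (2,1)R 1/2 satisfied · (2,3)B 2/2 satisfied · (2,4)B 3/4 satisfied · (2,5)B 2/2 satisfied
Row 3: (3,1)R 1/3 satisfied · (3,2)B 1/3 satisfied · (3,3)B 2/3 satisfied · (3,4)R 1/3 satisfied
Row 4: (4,1)B 1/3 satisfied · (4,2)R 0/2 not · (4,4)R 2/3 satisfied · (4,5)R 1/2 satisfied
Row 5: (5,1)B 1/2 satisfied · (5,3)B 2/2 satisfied · (5,4)B 2/4 satisfied · (5,5)B 1/3 satisfied
Row 6: (6,1)R 0/1 not · (6,3)B 1/3 satisfied · (6,4)R 1/4 satisfied · (6,5)R 1/3 satisfied
Row 7: (7,2)R 1/1 satisfied · (7,3)R 1/3 satisfied · (7,4)B 1/3 satisfied · (7,5)B 1/2 satisfied
For instance (1,1) has only 0/2 same-type neighbors, below 1/4.

No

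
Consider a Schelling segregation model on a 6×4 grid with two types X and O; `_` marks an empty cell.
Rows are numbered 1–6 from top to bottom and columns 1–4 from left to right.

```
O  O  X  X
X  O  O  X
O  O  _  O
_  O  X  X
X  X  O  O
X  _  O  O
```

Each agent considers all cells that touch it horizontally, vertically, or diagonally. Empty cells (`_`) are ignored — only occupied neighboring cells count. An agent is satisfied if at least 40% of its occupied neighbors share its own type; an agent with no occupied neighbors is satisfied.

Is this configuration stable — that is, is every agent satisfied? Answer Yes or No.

No

Row 1: (1,1)O 2/3 ok · (1,2)O 3/5 ok · (1,3)X 2/5 ok · (1,4)X 2/3 ok
Row 2: (2,1)X 0/5 unhappy · (2,2)O 5/7 ok · (2,3)O 4/7 ok · (2,4)X 2/4 ok
Row 3: (3,1)O 3/4 ok · (3,2)O 4/6 ok · (3,4)O 1/4 unhappy
Row 4: (4,2)O 3/6 ok · (4,3)X 2/7 unhappy · (4,4)X 1/4 unhappy
Row 5: (5,1)X 2/3 ok · (5,2)X 3/6 ok · (5,3)O 4/7 ok · (5,4)O 3/5 ok
Row 6: (6,1)X 2/2 ok · (6,3)O 3/4 ok · (6,4)O 3/3 ok
For instance (2,1) has only 0/5 same-type neighbors, below 2/5.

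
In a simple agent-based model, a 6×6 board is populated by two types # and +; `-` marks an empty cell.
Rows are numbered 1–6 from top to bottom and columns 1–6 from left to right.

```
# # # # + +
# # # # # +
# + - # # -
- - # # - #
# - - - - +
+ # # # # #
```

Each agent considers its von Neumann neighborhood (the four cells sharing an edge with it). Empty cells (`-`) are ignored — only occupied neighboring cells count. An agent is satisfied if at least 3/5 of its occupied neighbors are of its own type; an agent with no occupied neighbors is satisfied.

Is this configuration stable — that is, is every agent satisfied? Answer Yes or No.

No

(1,1)# 2/2 ok
(1,2)# 3/3 ok
(1,3)# 3/3 ok
(1,4)# 2/3 ok
(1,5)+ 1/3 unhappy
(1,6)+ 2/2 ok
(2,1)# 3/3 ok
(2,2)# 3/4 ok
(2,3)# 3/3 ok
(2,4)# 4/4 ok
(2,5)# 2/4 unhappy
(2,6)+ 1/2 unhappy
(3,1)# 1/2 unhappy
(3,2)+ 0/2 unhappy
(3,4)# 3/3 ok
(3,5)# 2/2 ok
(4,3)# 1/1 ok
(4,4)# 2/2 ok
(4,6)# 0/1 unhappy
(5,1)# 0/1 unhappy
(5,6)+ 0/2 unhappy
(6,1)+ 0/2 unhappy
(6,2)# 1/2 unhappy
(6,3)# 2/2 ok
(6,4)# 2/2 ok
(6,5)# 2/2 ok
(6,6)# 1/2 unhappy
For instance (1,5) has only 1/3 same-type neighbors, below 3/5.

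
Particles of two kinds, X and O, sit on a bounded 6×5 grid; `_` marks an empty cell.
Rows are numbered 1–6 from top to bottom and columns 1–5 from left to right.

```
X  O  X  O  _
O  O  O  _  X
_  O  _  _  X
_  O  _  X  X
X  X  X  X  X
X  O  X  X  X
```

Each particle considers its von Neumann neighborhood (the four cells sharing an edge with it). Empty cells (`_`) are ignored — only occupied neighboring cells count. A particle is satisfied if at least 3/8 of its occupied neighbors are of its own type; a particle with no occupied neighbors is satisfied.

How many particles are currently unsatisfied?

(1,1)X 0/2 unhappy
(1,2)O 1/3 unhappy
(1,3)X 0/3 unhappy
(1,4)O 0/1 unhappy
(2,1)O 1/2 ok
(2,2)O 4/4 ok
(2,3)O 1/2 ok
(2,5)X 1/1 ok
(3,2)O 2/2 ok
(3,5)X 2/2 ok
(4,2)O 1/2 ok
(4,4)X 2/2 ok
(4,5)X 3/3 ok
(5,1)X 2/2 ok
(5,2)X 2/4 ok
(5,3)X 3/3 ok
(5,4)X 4/4 ok
(5,5)X 3/3 ok
(6,1)X 1/2 ok
(6,2)O 0/3 unhappy
(6,3)X 2/3 ok
(6,4)X 3/3 ok
(6,5)X 2/2 ok
Unsatisfied: (1,1), (1,2), (1,3), (1,4), (6,2) — 5 in total.

5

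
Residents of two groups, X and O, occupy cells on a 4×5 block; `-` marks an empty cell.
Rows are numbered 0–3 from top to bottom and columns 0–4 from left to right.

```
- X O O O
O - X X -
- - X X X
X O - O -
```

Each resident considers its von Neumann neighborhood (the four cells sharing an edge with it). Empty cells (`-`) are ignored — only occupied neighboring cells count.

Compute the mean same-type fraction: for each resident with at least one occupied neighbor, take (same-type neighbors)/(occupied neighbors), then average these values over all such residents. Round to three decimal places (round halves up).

Row 0: (0,1)X 0/1 · (0,2)O 1/3 · (0,3)O 2/3 · (0,4)O 1/1
Row 1: (1,0)O — no occupied neighbors · (1,2)X 2/3 · (1,3)X 2/3
Row 2: (2,2)X 2/2 · (2,3)X 3/4 · (2,4)X 1/1
Row 3: (3,0)X 0/1 · (3,1)O 0/1 · (3,3)O 0/1
Sum over 12 residents: 0/1 + 1/3 + 2/3 + 1/1 + 2/3 + 2/3 + 2/2 + 3/4 + 1/1 + 0/1 + 0/1 + 0/1 = 73/12; mean = 73/12 ÷ 12 = 73/144 = 0.506944… → 0.507.

0.507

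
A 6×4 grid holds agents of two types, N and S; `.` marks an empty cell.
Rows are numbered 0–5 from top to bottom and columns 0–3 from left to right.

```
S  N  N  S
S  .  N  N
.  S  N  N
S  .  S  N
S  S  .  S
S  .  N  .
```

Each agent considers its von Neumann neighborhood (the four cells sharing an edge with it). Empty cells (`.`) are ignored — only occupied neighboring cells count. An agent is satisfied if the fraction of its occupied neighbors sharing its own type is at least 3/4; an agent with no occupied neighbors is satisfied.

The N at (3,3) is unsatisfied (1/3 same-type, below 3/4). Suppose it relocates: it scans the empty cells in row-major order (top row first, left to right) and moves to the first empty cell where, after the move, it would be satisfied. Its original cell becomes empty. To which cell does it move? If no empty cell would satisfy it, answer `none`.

Vacating (3,3). Empty cells in order:
  (1,1): 2/4 same-type → still unsatisfied.
  (2,0): 0/3 same-type → still unsatisfied.
  (3,1): 0/4 same-type → still unsatisfied.
  (4,2): 1/4 same-type → still unsatisfied.
  (5,1): 1/3 same-type → still unsatisfied.
  (5,3): 1/2 same-type → still unsatisfied.

none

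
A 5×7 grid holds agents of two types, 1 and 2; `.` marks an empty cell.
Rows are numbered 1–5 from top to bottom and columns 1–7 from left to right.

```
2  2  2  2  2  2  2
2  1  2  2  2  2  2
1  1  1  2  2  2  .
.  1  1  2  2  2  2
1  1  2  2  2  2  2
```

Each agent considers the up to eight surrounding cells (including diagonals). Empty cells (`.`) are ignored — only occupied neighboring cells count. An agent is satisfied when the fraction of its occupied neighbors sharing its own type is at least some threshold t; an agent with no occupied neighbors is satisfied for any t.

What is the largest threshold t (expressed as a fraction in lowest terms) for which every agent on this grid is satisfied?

Row 1: (1,1)2 2/3 · (1,2)2 4/5 · (1,3)2 4/5 · (1,4)2 5/5 · (1,5)2 5/5 · (1,6)2 5/5 · (1,7)2 3/3
Row 2: (2,1)2 2/5 · (2,2)1 3/8 · (2,3)2 5/8 · (2,4)2 7/8 · (2,5)2 8/8 · (2,6)2 7/7 · (2,7)2 4/4
Row 3: (3,1)1 3/4 · (3,2)1 5/7 · (3,3)1 4/8 · (3,4)2 6/8 · (3,5)2 8/8 · (3,6)2 7/7
Row 4: (4,2)1 6/7 · (4,3)1 4/8 · (4,4)2 6/8 · (4,5)2 8/8 · (4,6)2 7/7 · (4,7)2 4/4
Row 5: (5,1)1 2/2 · (5,2)1 3/4 · (5,3)2 2/5 · (5,4)2 4/5 · (5,5)2 5/5 · (5,6)2 5/5 · (5,7)2 3/3
The smallest same-type fraction is 3/8 at (2,2), which reduces to 3/8. Any threshold above that leaves this agent unsatisfied.

3/8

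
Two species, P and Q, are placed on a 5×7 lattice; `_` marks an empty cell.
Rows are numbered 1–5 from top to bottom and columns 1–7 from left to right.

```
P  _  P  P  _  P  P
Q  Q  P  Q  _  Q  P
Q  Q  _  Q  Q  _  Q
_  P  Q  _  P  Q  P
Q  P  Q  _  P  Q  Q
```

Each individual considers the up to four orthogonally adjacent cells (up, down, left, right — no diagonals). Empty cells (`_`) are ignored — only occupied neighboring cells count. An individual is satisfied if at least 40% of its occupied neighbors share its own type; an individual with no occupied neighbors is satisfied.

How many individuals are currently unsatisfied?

12

(1,1)P 0/1 not
(1,3)P 2/2 satisfied
(1,4)P 1/2 satisfied
(1,6)P 1/2 satisfied
(1,7)P 2/2 satisfied
(2,1)Q 2/3 satisfied
(2,2)Q 2/3 satisfied
(2,3)P 1/3 not
(2,4)Q 1/3 not
(2,6)Q 0/2 not
(2,7)P 1/3 not
(3,1)Q 2/2 satisfied
(3,2)Q 2/3 satisfied
(3,4)Q 2/2 satisfied
(3,5)Q 1/2 satisfied
(3,7)Q 0/2 not
(4,2)P 1/3 not
(4,3)Q 1/2 satisfied
(4,5)P 1/3 not
(4,6)Q 1/3 not
(4,7)P 0/3 not
(5,1)Q 0/1 not
(5,2)P 1/3 not
(5,3)Q 1/2 satisfied
(5,5)P 1/2 satisfied
(5,6)Q 2/3 satisfied
(5,7)Q 1/2 satisfied
Unsatisfied: (1,1), (2,3), (2,4), (2,6), (2,7), (3,7), (4,2), (4,5), (4,6), (4,7), (5,1), (5,2) — 12 in total.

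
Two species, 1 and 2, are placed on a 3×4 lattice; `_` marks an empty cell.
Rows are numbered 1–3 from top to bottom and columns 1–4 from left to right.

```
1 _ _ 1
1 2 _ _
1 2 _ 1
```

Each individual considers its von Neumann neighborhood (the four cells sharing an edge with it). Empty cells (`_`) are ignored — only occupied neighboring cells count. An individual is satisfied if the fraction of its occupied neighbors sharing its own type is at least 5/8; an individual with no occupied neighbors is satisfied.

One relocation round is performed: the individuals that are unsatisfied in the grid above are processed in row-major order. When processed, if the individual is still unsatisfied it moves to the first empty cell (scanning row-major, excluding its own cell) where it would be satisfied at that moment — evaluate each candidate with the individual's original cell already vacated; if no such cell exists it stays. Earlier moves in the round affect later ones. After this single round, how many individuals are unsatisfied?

Initially unsatisfied (in order): (2,2), (3,1), (3,2).
  (2,2) → (2,3).
  (3,1) → (1,2).
  (3,2): now satisfied by earlier moves; stays.
Resulting grid:
1 1 _ 1
1 _ 2 _
_ 2 _ 1
All satisfied now.

0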